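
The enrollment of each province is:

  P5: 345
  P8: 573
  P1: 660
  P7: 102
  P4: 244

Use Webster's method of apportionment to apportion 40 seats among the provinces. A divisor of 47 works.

P5 7, P8 12, P1 14, P7 2, P4 5

With modified divisor 47: modified quotas P5 7.340, P8 12.191, P1 14.043, P7 2.170, P4 5.191.
Rounding to the nearest integer: P5 7, P8 12, P1 14, P7 2, P4 5 (total 40).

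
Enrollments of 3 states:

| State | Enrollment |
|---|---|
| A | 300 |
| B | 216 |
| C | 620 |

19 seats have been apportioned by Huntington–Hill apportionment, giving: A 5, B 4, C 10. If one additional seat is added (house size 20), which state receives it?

C

Priority for the next seat is population ÷ (√(s·(s+1))).
Priorities: A 54.772, B 48.299, C 59.115.
Highest priority: C.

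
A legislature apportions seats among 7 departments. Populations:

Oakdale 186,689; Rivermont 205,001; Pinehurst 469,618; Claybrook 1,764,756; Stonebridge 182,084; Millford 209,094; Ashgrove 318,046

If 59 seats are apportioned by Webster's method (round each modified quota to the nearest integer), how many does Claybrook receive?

Standard divisor 3335288/59 ≈ 56530.305; standard quotas: Oakdale 3.302, Rivermont 3.626, Pinehurst 8.307, Claybrook 31.218, Stonebridge 3.221, Millford 3.699, Ashgrove 5.626.
Rounding to the nearest integer gives Oakdale 3, Rivermont 4, Pinehurst 8, Claybrook 31, Stonebridge 3, Millford 4, Ashgrove 6 — total 59, matching the house size, so no adjustment is needed.
Claybrook receives 31.

31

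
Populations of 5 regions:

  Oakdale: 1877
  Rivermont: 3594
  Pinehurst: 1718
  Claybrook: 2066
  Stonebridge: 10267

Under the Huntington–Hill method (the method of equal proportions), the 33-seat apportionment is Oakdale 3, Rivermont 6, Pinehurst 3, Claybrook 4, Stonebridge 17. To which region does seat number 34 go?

Priority for the next seat is population ÷ (√(s·(s+1))).
Priorities: Oakdale 541.843, Rivermont 554.566, Pinehurst 495.944, Claybrook 461.972, Stonebridge 586.925.
Highest priority: Stonebridge.

Stonebridge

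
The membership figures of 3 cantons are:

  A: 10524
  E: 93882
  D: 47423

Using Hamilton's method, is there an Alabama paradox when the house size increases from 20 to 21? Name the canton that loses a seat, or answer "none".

A

At 20 seats: A 2, E 12, D 6.
At 21 seats: A 1, E 13, D 7.
A drops from 2 to 1.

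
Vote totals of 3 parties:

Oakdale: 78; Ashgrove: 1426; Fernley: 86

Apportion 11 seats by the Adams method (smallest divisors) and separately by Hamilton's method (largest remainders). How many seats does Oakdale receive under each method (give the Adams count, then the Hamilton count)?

1 and 0

Adams: Oakdale 1, Ashgrove 9, Fernley 1.
Hamilton: Oakdale 0, Ashgrove 10, Fernley 1.
Oakdale gets 1 under Adams and 0 under Hamilton.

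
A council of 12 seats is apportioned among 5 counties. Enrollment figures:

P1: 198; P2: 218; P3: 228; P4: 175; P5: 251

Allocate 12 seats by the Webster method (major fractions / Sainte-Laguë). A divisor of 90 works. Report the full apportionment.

P1=2, P2=2, P3=3, P4=2, P5=3

With modified divisor 90: modified quotas P1 2.200, P2 2.422, P3 2.533, P4 1.944, P5 2.789.
Rounding to the nearest integer: P1 2, P2 2, P3 3, P4 2, P5 3 (total 12).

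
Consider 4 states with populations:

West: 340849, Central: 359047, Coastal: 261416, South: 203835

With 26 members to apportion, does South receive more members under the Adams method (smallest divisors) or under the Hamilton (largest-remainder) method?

Adams

Adams: West 7, Central 8, Coastal 6, South 5.
Hamilton: West 8, Central 8, Coastal 6, South 4.
South gets 5 under Adams and 4 under Hamilton.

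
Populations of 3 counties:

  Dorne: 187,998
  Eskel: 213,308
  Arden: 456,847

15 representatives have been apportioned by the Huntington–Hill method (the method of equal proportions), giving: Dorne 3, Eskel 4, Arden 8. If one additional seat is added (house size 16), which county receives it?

Priority for the next seat is population ÷ (√(s·(s+1))).
Priorities: Dorne 54270.348, Eskel 47697.119, Arden 53839.935.
Highest priority: Dorne.

Dorne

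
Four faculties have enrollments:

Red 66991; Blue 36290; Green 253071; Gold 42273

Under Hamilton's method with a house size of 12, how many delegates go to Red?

2

Total 398625; standard divisor 398625/12 ≈ 33218.75.
Standard quotas: Red 2.0167, Blue 1.0925, Green 7.6183, Gold 1.2726.
Lower quotas: Red 2, Blue 1, Green 7, Gold 1 (sum 11, leaving 1 seat).
Remainders in descending order: Green 0.6183, Gold 0.2726, Blue 0.0925, Red 0.0167.
Largest remainder: Green receives the extra seat.
Red receives 2.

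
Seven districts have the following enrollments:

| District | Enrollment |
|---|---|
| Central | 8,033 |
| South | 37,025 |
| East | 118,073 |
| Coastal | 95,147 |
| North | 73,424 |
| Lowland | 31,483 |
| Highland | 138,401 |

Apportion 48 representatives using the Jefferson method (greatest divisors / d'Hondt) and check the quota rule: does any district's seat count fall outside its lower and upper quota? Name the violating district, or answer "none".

none

Standard quotas: Central 0.769, South 3.543, East 11.299, Coastal 9.105, North 7.026, Lowland 3.013, Highland 13.244.
Jefferson allocation: Central 0, South 3, East 12, Coastal 9, North 7, Lowland 3, Highland 14.
Every allocation lies between the lower and upper quota.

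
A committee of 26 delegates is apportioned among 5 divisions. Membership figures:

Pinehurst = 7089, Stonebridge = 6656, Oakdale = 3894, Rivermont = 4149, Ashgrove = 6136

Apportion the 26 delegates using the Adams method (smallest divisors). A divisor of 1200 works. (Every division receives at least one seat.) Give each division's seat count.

With modified divisor 1200: modified quotas Pinehurst 5.907, Stonebridge 5.547, Oakdale 3.245, Rivermont 3.458, Ashgrove 5.113.
Rounding up: Pinehurst 6, Stonebridge 6, Oakdale 4, Rivermont 4, Ashgrove 6 (total 26).

Pinehurst 6; Stonebridge 6; Oakdale 4; Rivermont 4; Ashgrove 6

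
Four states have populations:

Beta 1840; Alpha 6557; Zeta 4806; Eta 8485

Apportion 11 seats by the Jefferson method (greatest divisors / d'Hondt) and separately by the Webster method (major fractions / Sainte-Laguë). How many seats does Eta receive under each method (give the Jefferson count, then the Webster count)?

Jefferson: Beta 1, Alpha 3, Zeta 2, Eta 5.
Webster: Beta 1, Alpha 3, Zeta 3, Eta 4.
Eta gets 5 under Jefferson and 4 under Webster.

5 and 4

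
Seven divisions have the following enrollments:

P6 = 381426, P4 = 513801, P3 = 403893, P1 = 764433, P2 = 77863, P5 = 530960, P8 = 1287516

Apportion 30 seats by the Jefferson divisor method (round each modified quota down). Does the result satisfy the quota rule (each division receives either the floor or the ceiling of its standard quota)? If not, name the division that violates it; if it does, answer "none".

none

Standard quotas: P6 2.890, P4 3.893, P3 3.060, P1 5.791, P2 0.590, P5 4.023, P8 9.754.
Jefferson allocation: P6 3, P4 4, P3 3, P1 6, P2 0, P5 4, P8 10.
Every allocation lies between the lower and upper quota.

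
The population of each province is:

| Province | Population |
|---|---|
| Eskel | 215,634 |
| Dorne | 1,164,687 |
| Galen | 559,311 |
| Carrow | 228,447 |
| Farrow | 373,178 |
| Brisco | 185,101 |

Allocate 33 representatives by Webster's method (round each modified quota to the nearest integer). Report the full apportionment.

Standard divisor 2726358/33 ≈ 82616.909; standard quotas: Eskel 2.610, Dorne 14.097, Galen 6.770, Carrow 2.765, Farrow 4.517, Brisco 2.240.
Rounding to the nearest integer gives 3, 14, 7, 3, 5, 2 = 34 seats, so the divisor must be adjusted.
With modified divisor 84500: modified quotas Eskel 2.552, Dorne 13.783, Galen 6.619, Carrow 2.704, Farrow 4.416, Brisco 2.191.
Rounding to the nearest integer: Eskel 3, Dorne 14, Galen 7, Carrow 3, Farrow 4, Brisco 2 (total 33).

Eskel 3, Dorne 14, Galen 7, Carrow 3, Farrow 4, Brisco 2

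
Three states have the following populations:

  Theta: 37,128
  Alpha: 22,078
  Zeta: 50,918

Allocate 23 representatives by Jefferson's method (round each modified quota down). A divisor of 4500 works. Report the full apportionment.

Theta: 8; Alpha: 4; Zeta: 11

With modified divisor 4500: modified quotas Theta 8.251, Alpha 4.906, Zeta 11.315.
Rounding down: Theta 8, Alpha 4, Zeta 11 (total 23).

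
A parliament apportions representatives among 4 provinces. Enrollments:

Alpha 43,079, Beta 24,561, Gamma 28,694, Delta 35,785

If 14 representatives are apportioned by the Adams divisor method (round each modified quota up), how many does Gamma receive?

Standard divisor 132119/14 ≈ 9437.071; standard quotas: Alpha 4.565, Beta 2.603, Gamma 3.041, Delta 3.792.
Rounding up gives 5, 3, 4, 4 = 16 seats, so the divisor must be adjusted.
With modified divisor 11300: modified quotas Alpha 3.812, Beta 2.174, Gamma 2.539, Delta 3.167.
Rounding up: Alpha 4, Beta 3, Gamma 3, Delta 4 (total 14).
Gamma receives 3.

3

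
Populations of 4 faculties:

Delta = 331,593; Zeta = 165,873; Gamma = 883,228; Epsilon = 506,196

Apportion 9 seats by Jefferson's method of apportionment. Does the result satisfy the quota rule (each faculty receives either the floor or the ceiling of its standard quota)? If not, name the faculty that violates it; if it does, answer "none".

Standard quotas: Delta 1.582, Zeta 0.791, Gamma 4.213, Epsilon 2.414.
Jefferson allocation: Delta 1, Zeta 0, Gamma 5, Epsilon 3.
Every allocation lies between the lower and upper quota.

none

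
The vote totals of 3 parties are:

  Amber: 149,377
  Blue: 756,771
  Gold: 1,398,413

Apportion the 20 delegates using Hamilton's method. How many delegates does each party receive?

Amber 1, Blue 7, Gold 12

Standard divisor: 2304561 ÷ 20 ≈ 115228.05.
Standard quotas: Amber 1.2964, Blue 6.5676, Gold 12.1360.
Lower quotas: Amber 1, Blue 6, Gold 12 (sum 19, leaving 1 seat).
Remainders in descending order: Blue 0.5676, Amber 0.2964, Gold 0.1360.
Largest remainder: Blue receives the extra seat.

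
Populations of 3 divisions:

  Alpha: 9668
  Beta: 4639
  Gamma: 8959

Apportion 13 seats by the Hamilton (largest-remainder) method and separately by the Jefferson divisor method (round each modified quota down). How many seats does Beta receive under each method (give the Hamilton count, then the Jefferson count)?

Hamilton: Alpha 5, Beta 3, Gamma 5.
Jefferson: Alpha 6, Beta 2, Gamma 5.
Beta gets 3 under Hamilton and 2 under Jefferson.

3 and 2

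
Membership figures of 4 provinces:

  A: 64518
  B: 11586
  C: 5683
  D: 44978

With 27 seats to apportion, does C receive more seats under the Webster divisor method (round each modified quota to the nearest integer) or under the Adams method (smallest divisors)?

Adams

Webster: A 14, B 2, C 1, D 10.
Adams: A 13, B 3, C 2, D 9.
C gets 1 under Webster and 2 under Adams.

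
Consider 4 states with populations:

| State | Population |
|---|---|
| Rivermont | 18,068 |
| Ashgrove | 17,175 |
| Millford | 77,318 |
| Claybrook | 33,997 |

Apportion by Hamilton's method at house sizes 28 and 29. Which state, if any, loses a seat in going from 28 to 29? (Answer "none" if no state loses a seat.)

At 28 seats: Rivermont 3, Ashgrove 3, Millford 15, Claybrook 7.
At 29 seats: Rivermont 4, Ashgrove 3, Millford 15, Claybrook 7.
No state's allocation decreased.

none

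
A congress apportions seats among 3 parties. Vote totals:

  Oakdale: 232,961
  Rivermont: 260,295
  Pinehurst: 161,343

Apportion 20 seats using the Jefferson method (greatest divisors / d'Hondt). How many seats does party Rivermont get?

Standard divisor 654599/20 ≈ 32729.95; standard quotas: Oakdale 7.118, Rivermont 7.953, Pinehurst 4.930.
Rounding down gives 7, 7, 4 = 18 seats, so the divisor must be adjusted.
With modified divisor 30700: modified quotas Oakdale 7.588, Rivermont 8.479, Pinehurst 5.255.
Rounding down: Oakdale 7, Rivermont 8, Pinehurst 5 (total 20).
Rivermont receives 8.

8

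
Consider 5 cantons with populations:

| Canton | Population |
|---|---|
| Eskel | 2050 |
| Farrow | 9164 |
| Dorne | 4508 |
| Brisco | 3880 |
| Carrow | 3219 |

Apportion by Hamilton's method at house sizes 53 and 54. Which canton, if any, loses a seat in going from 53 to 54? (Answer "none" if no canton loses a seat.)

Carrow

At 53 seats: Eskel 5, Farrow 21, Dorne 10, Brisco 9, Carrow 8.
At 54 seats: Eskel 5, Farrow 22, Dorne 11, Brisco 9, Carrow 7.
Carrow drops from 8 to 7.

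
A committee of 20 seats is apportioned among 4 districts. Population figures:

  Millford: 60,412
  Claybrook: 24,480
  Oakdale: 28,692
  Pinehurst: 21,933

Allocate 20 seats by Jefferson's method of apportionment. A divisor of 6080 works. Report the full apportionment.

Millford: 9; Claybrook: 4; Oakdale: 4; Pinehurst: 3

With modified divisor 6080: modified quotas Millford 9.936, Claybrook 4.026, Oakdale 4.719, Pinehurst 3.607.
Rounding down: Millford 9, Claybrook 4, Oakdale 4, Pinehurst 3 (total 20).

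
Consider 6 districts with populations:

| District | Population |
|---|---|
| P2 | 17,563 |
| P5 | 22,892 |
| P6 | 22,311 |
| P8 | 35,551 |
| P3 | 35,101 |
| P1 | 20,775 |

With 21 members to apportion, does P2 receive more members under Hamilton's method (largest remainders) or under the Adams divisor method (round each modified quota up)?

Hamilton: P2 2, P5 3, P6 3, P8 5, P3 5, P1 3.
Adams: P2 3, P5 3, P6 3, P8 5, P3 4, P1 3.
P2 gets 2 under Hamilton and 3 under Adams.

Adams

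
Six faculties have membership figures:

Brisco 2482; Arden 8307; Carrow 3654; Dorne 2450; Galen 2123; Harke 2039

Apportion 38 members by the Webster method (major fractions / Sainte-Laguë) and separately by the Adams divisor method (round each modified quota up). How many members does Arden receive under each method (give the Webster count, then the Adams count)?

15 and 14

Webster: Brisco 4, Arden 15, Carrow 7, Dorne 4, Galen 4, Harke 4.
Adams: Brisco 5, Arden 14, Carrow 6, Dorne 5, Galen 4, Harke 4.
Arden gets 15 under Webster and 14 under Adams.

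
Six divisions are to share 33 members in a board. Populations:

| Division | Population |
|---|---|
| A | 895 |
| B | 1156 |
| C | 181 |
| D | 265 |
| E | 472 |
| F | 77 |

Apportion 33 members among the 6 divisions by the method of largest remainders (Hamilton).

Total 3046; standard divisor 3046/33 ≈ 92.303.
Standard quotas: A 9.696, B 12.524, C 1.961, D 2.871, E 5.114, F 0.834.
Lower quotas: A 9, B 12, C 1, D 2, E 5, F 0 (sum 29, leaving 4 seats).
Remainders in descending order: C 0.961, D 0.871, F 0.834, A 0.696, B 0.524, E 0.114.
The surplus seats go to C, D, F, A.

A 10, B 12, C 2, D 3, E 5, F 1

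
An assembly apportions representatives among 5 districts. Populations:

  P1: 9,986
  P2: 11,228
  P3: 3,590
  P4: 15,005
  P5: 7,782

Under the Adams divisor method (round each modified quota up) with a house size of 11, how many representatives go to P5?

Standard divisor 47591/11 ≈ 4326.455; standard quotas: P1 2.308, P2 2.595, P3 0.830, P4 3.468, P5 1.799.
Rounding up gives 3, 3, 1, 4, 2 = 13 seats, so the divisor must be adjusted.
With modified divisor 5300: modified quotas P1 1.884, P2 2.118, P3 0.677, P4 2.831, P5 1.468.
Rounding up: P1 2, P2 3, P3 1, P4 3, P5 2 (total 11).
P5 receives 2.

2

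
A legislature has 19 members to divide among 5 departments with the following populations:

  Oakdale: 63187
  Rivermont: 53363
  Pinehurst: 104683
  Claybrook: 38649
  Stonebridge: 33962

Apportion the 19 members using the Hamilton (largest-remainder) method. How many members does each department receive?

Total 293844; standard divisor 293844/19 ≈ 15465.474.
Standard quotas: Oakdale 4.0857, Rivermont 3.4505, Pinehurst 6.7688, Claybrook 2.4991, Stonebridge 2.1960.
Lower quotas: Oakdale 4, Rivermont 3, Pinehurst 6, Claybrook 2, Stonebridge 2 (sum 17, leaving 2 seats).
Remainders in descending order: Pinehurst 0.7688, Claybrook 0.4991, Rivermont 0.4505, Stonebridge 0.1960, Oakdale 0.0857.
Largest remainders: Pinehurst, Claybrook receive the extra seats.

Oakdale 4, Rivermont 3, Pinehurst 7, Claybrook 3, Stonebridge 2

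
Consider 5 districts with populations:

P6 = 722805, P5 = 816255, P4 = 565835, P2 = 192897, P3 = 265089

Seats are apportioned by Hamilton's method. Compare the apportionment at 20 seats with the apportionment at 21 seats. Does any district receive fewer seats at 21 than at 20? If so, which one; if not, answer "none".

P2

At 20 seats: P6 6, P5 6, P4 4, P2 2, P3 2.
At 21 seats: P6 6, P5 7, P4 5, P2 1, P3 2.
P2 drops from 2 to 1.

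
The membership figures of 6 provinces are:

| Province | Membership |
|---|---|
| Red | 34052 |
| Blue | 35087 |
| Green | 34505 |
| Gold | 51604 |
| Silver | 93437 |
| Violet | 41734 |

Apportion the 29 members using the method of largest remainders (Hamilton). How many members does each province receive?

The standard divisor is 290419/29 ≈ 10014.448.
Standard quotas: Red 3.4003, Blue 3.5036, Green 3.4455, Gold 5.1530, Silver 9.3302, Violet 4.1674.
Lower quotas: Red 3, Blue 3, Green 3, Gold 5, Silver 9, Violet 4 (sum 27, leaving 2 seats).
Remainders in descending order: Blue 0.5036, Green 0.4455, Red 0.4003, Silver 0.3302, Violet 0.1674, Gold 0.1530.
Largest remainders: Blue, Green receive the extra seats.

Red: 3, Blue: 4, Green: 4, Gold: 5, Silver: 9, Violet: 4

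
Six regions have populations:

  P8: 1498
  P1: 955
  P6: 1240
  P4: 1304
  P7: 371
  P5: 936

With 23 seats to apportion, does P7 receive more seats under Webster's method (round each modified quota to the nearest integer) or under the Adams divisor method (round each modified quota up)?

Adams

Webster: P8 5, P1 4, P6 5, P4 5, P7 1, P5 3.
Adams: P8 5, P1 4, P6 4, P4 5, P7 2, P5 3.
P7 gets 1 under Webster and 2 under Adams.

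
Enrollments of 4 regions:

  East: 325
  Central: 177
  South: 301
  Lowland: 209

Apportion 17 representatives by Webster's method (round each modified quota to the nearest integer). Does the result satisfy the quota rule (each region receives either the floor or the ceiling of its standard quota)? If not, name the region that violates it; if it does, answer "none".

none

Standard quotas: East 5.459, Central 2.973, South 5.056, Lowland 3.511.
Webster allocation: East 5, Central 3, South 5, Lowland 4.
Every allocation lies between the lower and upper quota.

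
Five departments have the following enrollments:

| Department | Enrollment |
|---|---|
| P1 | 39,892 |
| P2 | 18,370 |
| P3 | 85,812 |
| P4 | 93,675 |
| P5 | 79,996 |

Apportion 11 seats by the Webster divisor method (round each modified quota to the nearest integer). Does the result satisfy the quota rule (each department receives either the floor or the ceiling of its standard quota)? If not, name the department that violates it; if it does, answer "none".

none

Standard quotas: P1 1.381, P2 0.636, P3 2.971, P4 3.243, P5 2.769.
Webster allocation: P1 1, P2 1, P3 3, P4 3, P5 3.
Every allocation lies between the lower and upper quota.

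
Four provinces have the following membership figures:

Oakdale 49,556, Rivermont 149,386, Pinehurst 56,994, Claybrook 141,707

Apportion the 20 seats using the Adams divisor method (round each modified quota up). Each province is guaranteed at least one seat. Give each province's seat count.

Oakdale 3, Rivermont 7, Pinehurst 3, Claybrook 7

Standard divisor 397643/20 ≈ 19882.15; standard quotas: Oakdale 2.492, Rivermont 7.514, Pinehurst 2.867, Claybrook 7.127.
Rounding up gives 3, 8, 3, 8 = 22 seats, so the divisor must be adjusted.
With modified divisor 22500: modified quotas Oakdale 2.202, Rivermont 6.639, Pinehurst 2.533, Claybrook 6.298.
Rounding up: Oakdale 3, Rivermont 7, Pinehurst 3, Claybrook 7 (total 20).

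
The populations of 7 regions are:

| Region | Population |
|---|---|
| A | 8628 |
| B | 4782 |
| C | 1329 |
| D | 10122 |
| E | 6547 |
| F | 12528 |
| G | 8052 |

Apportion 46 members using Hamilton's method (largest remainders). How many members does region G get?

7

Total 51988; standard divisor 51988/46 ≈ 1130.174.
Standard quotas: A 7.6342, B 4.2312, C 1.1759, D 8.9561, E 5.7929, F 11.0850, G 7.1246.
Lower quotas: A 7, B 4, C 1, D 8, E 5, F 11, G 7 (sum 43, leaving 3 seats).
Remainders in descending order: D 0.9561, E 0.7929, A 0.6342, B 0.2312, C 0.1759, G 0.1246, F 0.0850.
The surplus seats go to D, E, A.
G receives 7.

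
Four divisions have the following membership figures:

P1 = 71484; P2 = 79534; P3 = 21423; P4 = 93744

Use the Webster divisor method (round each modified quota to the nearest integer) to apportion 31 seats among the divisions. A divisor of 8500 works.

P1: 8, P2: 9, P3: 3, P4: 11

With modified divisor 8500: modified quotas P1 8.410, P2 9.357, P3 2.520, P4 11.029.
Rounding to the nearest integer: P1 8, P2 9, P3 3, P4 11 (total 31).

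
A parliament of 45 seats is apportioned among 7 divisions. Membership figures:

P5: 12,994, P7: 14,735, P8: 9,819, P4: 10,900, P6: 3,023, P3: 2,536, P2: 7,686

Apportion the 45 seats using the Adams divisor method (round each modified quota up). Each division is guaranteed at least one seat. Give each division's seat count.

P5 9, P7 10, P8 7, P4 8, P6 3, P3 2, P2 6

Standard divisor 61693/45 ≈ 1370.956; standard quotas: P5 9.478, P7 10.748, P8 7.162, P4 7.951, P6 2.205, P3 1.850, P2 5.606.
Rounding up gives 10, 11, 8, 8, 3, 2, 6 = 48 seats, so the divisor must be adjusted.
With modified divisor 1490: modified quotas P5 8.721, P7 9.889, P8 6.590, P4 7.315, P6 2.029, P3 1.702, P2 5.158.
Rounding up: P5 9, P7 10, P8 7, P4 8, P6 3, P3 2, P2 6 (total 45).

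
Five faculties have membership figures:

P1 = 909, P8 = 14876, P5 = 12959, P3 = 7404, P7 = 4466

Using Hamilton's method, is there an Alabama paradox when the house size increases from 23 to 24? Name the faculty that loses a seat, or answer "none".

P1

At 23 seats: P1 1, P8 8, P5 7, P3 4, P7 3.
At 24 seats: P1 0, P8 9, P5 8, P3 4, P7 3.
P1 drops from 1 to 0.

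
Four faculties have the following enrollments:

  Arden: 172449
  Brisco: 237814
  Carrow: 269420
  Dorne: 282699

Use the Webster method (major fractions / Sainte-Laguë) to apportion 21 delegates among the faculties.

Standard divisor 962382/21 ≈ 45827.714; standard quotas: Arden 3.763, Brisco 5.189, Carrow 5.879, Dorne 6.169.
Rounding to the nearest integer gives Arden 4, Brisco 5, Carrow 6, Dorne 6 — total 21, matching the house size, so no adjustment is needed.

Arden=4; Brisco=5; Carrow=6; Dorne=6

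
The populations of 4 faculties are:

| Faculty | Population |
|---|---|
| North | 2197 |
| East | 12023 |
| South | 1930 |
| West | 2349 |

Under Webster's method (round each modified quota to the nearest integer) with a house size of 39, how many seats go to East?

Standard divisor 18499/39 ≈ 474.333; standard quotas: North 4.632, East 25.347, South 4.069, West 4.952.
Rounding to the nearest integer gives North 5, East 25, South 4, West 5 — total 39, matching the house size, so no adjustment is needed.
East receives 25.

25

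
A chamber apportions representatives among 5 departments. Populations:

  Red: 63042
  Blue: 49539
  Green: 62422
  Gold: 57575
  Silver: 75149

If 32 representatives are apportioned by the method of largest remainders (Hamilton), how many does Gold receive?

Standard divisor: 307727 ÷ 32 ≈ 9616.469.
Standard quotas: Red 6.5556, Blue 5.1515, Green 6.4912, Gold 5.9871, Silver 7.8146.
Lower quotas: Red 6, Blue 5, Green 6, Gold 5, Silver 7 (sum 29, leaving 3 seats).
Remainders in descending order: Gold 0.9871, Silver 0.8146, Red 0.5556, Green 0.4912, Blue 0.1515.
The surplus seats go to Gold, Silver, Red.
Gold receives 6.

6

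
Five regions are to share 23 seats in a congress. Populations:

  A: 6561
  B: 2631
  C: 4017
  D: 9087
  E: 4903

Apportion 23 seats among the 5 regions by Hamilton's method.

A 6; B 2; C 3; D 8; E 4

The standard divisor is 27199/23 ≈ 1182.565.
Standard quotas: A 5.5481, B 2.2248, C 3.3969, D 7.6841, E 4.1461.
Lower quotas: A 5, B 2, C 3, D 7, E 4 (sum 21, leaving 2 seats).
Remainders in descending order: D 0.6841, A 0.5481, C 0.3969, B 0.2248, E 0.1461.
The surplus seats go to D, A.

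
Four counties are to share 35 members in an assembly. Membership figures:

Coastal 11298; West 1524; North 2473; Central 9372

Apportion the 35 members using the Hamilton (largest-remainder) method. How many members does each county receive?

Coastal 16; West 2; North 4; Central 13

Total 24667; standard divisor 24667/35 ≈ 704.771.
Standard quotas: Coastal 16.0307, West 2.1624, North 3.5089, Central 13.2979.
Lower quotas: Coastal 16, West 2, North 3, Central 13 (sum 34, leaving 1 seat).
Remainders in descending order: North 0.5089, Central 0.2979, West 0.1624, Coastal 0.0307.
Largest remainder: North receives the extra seat.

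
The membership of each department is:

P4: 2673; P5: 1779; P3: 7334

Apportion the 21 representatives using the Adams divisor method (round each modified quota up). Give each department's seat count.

P4=5, P5=3, P3=13

Standard divisor 11786/21 ≈ 561.238; standard quotas: P4 4.763, P5 3.170, P3 13.068.
Rounding up gives 5, 4, 14 = 23 seats, so the divisor must be adjusted.
With modified divisor 600: modified quotas P4 4.455, P5 2.965, P3 12.223.
Rounding up: P4 5, P5 3, P3 13 (total 21).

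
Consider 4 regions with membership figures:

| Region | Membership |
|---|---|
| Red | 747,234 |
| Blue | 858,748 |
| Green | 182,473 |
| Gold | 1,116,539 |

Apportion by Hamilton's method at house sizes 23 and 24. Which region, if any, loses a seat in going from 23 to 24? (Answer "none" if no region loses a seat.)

none

At 23 seats: Red 6, Blue 7, Green 1, Gold 9.
At 24 seats: Red 6, Blue 7, Green 2, Gold 9.
No region's allocation decreased.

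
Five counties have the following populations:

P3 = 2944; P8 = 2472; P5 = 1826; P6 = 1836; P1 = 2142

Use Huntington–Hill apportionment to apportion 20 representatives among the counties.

P3 5, P8 5, P5 3, P6 3, P1 4

With divisor 545: modified quotas P3 5.402, P8 4.536, P5 3.350, P6 3.369, P1 3.930.
Geometric-mean thresholds: P3 √(5·6)=5.477, P8 √(4·5)=4.472, P5 √(3·4)=3.464, P6 √(3·4)=3.464, P1 √(3·4)=3.464.
Each quota rounded against its threshold gives P3 5, P8 5, P5 3, P6 3, P1 4 (total 20).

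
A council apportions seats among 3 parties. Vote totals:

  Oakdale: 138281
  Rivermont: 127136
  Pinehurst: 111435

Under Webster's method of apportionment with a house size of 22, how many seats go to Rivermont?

Standard divisor 376852/22 ≈ 17129.636; standard quotas: Oakdale 8.073, Rivermont 7.422, Pinehurst 6.505.
Rounding to the nearest integer gives Oakdale 8, Rivermont 7, Pinehurst 7 — total 22, matching the house size, so no adjustment is needed.
Rivermont receives 7.

7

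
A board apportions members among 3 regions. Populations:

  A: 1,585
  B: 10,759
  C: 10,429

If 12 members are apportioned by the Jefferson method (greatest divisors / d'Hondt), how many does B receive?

6

Standard divisor 22773/12 ≈ 1897.75; standard quotas: A 0.835, B 5.669, C 5.495.
Rounding down gives 0, 5, 5 = 10 seats, so the divisor must be adjusted.
With modified divisor 1700: modified quotas A 0.932, B 6.329, C 6.135.
Rounding down: A 0, B 6, C 6 (total 12).
B receives 6.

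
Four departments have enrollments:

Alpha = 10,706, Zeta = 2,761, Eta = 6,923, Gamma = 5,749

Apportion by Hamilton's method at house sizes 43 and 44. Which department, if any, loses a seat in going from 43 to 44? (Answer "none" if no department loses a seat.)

Zeta

At 43 seats: Alpha 18, Zeta 5, Eta 11, Gamma 9.
At 44 seats: Alpha 18, Zeta 4, Eta 12, Gamma 10.
Zeta drops from 5 to 4.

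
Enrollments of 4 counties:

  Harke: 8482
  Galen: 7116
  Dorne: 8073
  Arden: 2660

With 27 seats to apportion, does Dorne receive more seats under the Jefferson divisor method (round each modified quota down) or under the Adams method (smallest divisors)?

Jefferson: Harke 9, Galen 7, Dorne 9, Arden 2.
Adams: Harke 9, Galen 7, Dorne 8, Arden 3.
Dorne gets 9 under Jefferson and 8 under Adams.

Jefferson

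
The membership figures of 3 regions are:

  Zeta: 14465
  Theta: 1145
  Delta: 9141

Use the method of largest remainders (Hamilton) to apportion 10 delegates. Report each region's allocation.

Zeta 6; Theta 0; Delta 4

Total 24751; standard divisor 24751/10 ≈ 2475.1.
Standard quotas: Zeta 5.8442, Theta 0.4626, Delta 3.6932.
Lower quotas: Zeta 5, Theta 0, Delta 3 (sum 8, leaving 2 seats).
Remainders in descending order: Zeta 0.8442, Delta 0.6932, Theta 0.4626.
The surplus seats go to Zeta, Delta.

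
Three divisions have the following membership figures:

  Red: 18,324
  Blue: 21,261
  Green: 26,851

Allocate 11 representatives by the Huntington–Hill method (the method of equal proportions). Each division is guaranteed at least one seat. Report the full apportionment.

With divisor 6071: modified quotas Red 3.018, Blue 3.502, Green 4.423.
Geometric-mean thresholds: Red √(3·4)=3.464, Blue √(3·4)=3.464, Green √(4·5)=4.472.
Each quota rounded against its threshold gives Red 3, Blue 4, Green 4 (total 11).

Red 3; Blue 4; Green 4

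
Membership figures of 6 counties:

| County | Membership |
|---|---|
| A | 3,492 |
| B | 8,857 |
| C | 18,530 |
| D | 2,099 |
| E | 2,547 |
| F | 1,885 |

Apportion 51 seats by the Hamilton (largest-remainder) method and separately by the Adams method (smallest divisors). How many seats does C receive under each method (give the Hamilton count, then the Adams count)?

25 and 24

Hamilton: A 5, B 12, C 25, D 3, E 3, F 3.
Adams: A 5, B 12, C 24, D 3, E 4, F 3.
C gets 25 under Hamilton and 24 under Adams.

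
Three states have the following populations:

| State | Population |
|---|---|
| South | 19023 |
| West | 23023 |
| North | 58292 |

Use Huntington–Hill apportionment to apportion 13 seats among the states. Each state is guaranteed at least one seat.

With divisor 7778: modified quotas South 2.446, West 2.960, North 7.494.
Geometric-mean thresholds: South √(2·3)=2.449, West √(2·3)=2.449, North √(7·8)=7.483.
Each quota rounded against its threshold gives South 2, West 3, North 8 (total 13).

South 2, West 3, North 8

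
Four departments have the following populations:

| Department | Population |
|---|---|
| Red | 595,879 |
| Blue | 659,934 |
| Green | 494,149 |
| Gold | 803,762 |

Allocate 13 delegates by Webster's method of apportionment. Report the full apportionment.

Standard divisor 2553724/13 ≈ 196440.308; standard quotas: Red 3.033, Blue 3.359, Green 2.516, Gold 4.092.
Rounding to the nearest integer gives Red 3, Blue 3, Green 3, Gold 4 — total 13, matching the house size, so no adjustment is needed.

Red 3, Blue 3, Green 3, Gold 4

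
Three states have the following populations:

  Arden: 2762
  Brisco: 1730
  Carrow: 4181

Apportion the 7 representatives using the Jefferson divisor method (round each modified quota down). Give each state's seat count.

Standard divisor 8673/7 ≈ 1239; standard quotas: Arden 2.229, Brisco 1.396, Carrow 3.374.
Rounding down gives 2, 1, 3 = 6 seats, so the divisor must be adjusted.
With modified divisor 1000: modified quotas Arden 2.762, Brisco 1.730, Carrow 4.181.
Rounding down: Arden 2, Brisco 1, Carrow 4 (total 7).

Arden 2; Brisco 1; Carrow 4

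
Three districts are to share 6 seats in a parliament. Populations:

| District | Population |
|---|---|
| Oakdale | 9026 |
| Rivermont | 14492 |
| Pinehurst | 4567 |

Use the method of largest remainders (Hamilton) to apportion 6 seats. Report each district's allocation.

Total 28085; standard divisor 28085/6 ≈ 4680.833.
Standard quotas: Oakdale 1.9283, Rivermont 3.0960, Pinehurst 0.9757.
Lower quotas: Oakdale 1, Rivermont 3, Pinehurst 0 (sum 4, leaving 2 seats).
Remainders in descending order: Pinehurst 0.9757, Oakdale 0.9283, Rivermont 0.0960.
Largest remainders: Pinehurst, Oakdale receive the extra seats.

Oakdale 2; Rivermont 3; Pinehurst 1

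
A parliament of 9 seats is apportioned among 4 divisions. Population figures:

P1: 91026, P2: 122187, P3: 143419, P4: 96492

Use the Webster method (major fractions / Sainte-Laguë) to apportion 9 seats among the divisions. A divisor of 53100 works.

With modified divisor 53100: modified quotas P1 1.714, P2 2.301, P3 2.701, P4 1.817.
Rounding to the nearest integer: P1 2, P2 2, P3 3, P4 2 (total 9).

P1 2, P2 2, P3 3, P4 2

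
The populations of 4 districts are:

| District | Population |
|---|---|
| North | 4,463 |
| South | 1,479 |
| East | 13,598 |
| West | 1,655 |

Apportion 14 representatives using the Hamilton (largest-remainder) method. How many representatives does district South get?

Total 21195; standard divisor 21195/14 ≈ 1513.929.
Standard quotas: North 2.9480, South 0.9769, East 8.9819, West 1.0932.
Lower quotas: North 2, South 0, East 8, West 1 (sum 11, leaving 3 seats).
Remainders in descending order: East 0.9819, South 0.9769, North 0.9480, West 0.0932.
Largest remainders: East, South, North receive the extra seats.
South receives 1.

1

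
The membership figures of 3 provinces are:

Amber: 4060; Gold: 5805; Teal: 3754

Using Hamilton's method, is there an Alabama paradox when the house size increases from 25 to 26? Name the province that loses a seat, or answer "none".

At 25 seats: Amber 7, Gold 11, Teal 7.
At 26 seats: Amber 8, Gold 11, Teal 7.
No province's allocation decreased.

none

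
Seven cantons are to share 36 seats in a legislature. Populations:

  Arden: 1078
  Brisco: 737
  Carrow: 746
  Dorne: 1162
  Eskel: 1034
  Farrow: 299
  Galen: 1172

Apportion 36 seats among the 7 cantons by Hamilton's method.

Total 6228; standard divisor 6228/36 = 173.
Standard quotas: Arden 6.231, Brisco 4.260, Carrow 4.312, Dorne 6.717, Eskel 5.977, Farrow 1.728, Galen 6.775.
Lower quotas: Arden 6, Brisco 4, Carrow 4, Dorne 6, Eskel 5, Farrow 1, Galen 6 (sum 32, leaving 4 seats).
Remainders in descending order: Eskel 0.977, Galen 0.775, Farrow 0.728, Dorne 0.717, Carrow 0.312, Brisco 0.260, Arden 0.231.
Largest remainders: Eskel, Galen, Farrow, Dorne receive the extra seats.

Arden 6, Brisco 4, Carrow 4, Dorne 7, Eskel 6, Farrow 2, Galen 7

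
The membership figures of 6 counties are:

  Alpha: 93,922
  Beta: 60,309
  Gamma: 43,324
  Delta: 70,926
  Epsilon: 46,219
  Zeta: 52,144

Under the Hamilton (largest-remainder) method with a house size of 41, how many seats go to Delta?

Total 366844; standard divisor 366844/41 ≈ 8947.415.
Standard quotas: Alpha 10.4971, Beta 6.7404, Gamma 4.8421, Delta 7.9270, Epsilon 5.1656, Zeta 5.8278.
Lower quotas: Alpha 10, Beta 6, Gamma 4, Delta 7, Epsilon 5, Zeta 5 (sum 37, leaving 4 seats).
Remainders in descending order: Delta 0.9270, Gamma 0.8421, Zeta 0.8278, Beta 0.7404, Alpha 0.4971, Epsilon 0.1656.
The surplus seats go to Delta, Gamma, Zeta, Beta.
Delta receives 8.

8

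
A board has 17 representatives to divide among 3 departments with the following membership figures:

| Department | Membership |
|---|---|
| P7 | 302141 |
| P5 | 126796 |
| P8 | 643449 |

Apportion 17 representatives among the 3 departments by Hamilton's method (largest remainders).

P7=5, P5=2, P8=10

Total 1072386; standard divisor 1072386/17 ≈ 63081.529.
Standard quotas: P7 4.7897, P5 2.0100, P8 10.2003.
Lower quotas: P7 4, P5 2, P8 10 (sum 16, leaving 1 seat).
Remainders in descending order: P7 0.7897, P8 0.2003, P5 0.0100.
Largest remainder: P7 receives the extra seat.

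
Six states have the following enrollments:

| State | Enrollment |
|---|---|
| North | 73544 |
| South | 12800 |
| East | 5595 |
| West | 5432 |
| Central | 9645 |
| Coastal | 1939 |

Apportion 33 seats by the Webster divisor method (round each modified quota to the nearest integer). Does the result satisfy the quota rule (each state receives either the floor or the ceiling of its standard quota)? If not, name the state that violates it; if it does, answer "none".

North

Standard quotas: North 22.275, South 3.877, East 1.695, West 1.645, Central 2.921, Coastal 0.587.
Webster allocation: North 21, South 4, East 2, West 2, Central 3, Coastal 1.
North has quota 22.275 (lower 22, upper 23) but receives 21 — outside the quota interval.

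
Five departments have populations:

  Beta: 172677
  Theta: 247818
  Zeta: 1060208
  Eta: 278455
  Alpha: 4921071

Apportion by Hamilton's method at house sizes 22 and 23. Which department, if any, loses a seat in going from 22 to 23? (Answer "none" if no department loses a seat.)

Beta

At 22 seats: Beta 1, Theta 1, Zeta 3, Eta 1, Alpha 16.
At 23 seats: Beta 0, Theta 1, Zeta 4, Eta 1, Alpha 17.
Beta drops from 1 to 0.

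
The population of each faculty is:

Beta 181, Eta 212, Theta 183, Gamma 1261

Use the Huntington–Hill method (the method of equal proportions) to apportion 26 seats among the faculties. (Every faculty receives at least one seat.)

With divisor 73: modified quotas Beta 2.479, Eta 2.904, Theta 2.507, Gamma 17.274.
Geometric-mean thresholds: Beta √(2·3)=2.449, Eta √(2·3)=2.449, Theta √(2·3)=2.449, Gamma √(17·18)=17.493.
Each quota rounded against its threshold gives Beta 3, Eta 3, Theta 3, Gamma 17 (total 26).

Beta 3, Eta 3, Theta 3, Gamma 17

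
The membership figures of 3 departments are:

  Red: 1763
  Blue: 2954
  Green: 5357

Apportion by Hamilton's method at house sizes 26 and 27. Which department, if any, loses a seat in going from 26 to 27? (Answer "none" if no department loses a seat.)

At 26 seats: Red 4, Blue 8, Green 14.
At 27 seats: Red 5, Blue 8, Green 14.
No department's allocation decreased.

none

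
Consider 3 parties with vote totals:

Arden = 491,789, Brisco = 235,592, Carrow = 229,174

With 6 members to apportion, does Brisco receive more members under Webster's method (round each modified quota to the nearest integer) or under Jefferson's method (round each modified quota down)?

Webster: Arden 3, Brisco 2, Carrow 1.
Jefferson: Arden 4, Brisco 1, Carrow 1.
Brisco gets 2 under Webster and 1 under Jefferson.

Webster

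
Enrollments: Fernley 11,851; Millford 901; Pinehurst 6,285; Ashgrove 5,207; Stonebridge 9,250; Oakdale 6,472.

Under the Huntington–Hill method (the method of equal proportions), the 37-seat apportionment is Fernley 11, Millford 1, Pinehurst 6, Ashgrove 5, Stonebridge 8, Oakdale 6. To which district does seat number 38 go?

Priority for the next seat is population ÷ (√(s·(s+1))).
Priorities: Fernley 1031.497, Millford 637.103, Pinehurst 969.797, Ashgrove 950.664, Stonebridge 1090.123, Oakdale 998.651.
Highest priority: Stonebridge.

Stonebridge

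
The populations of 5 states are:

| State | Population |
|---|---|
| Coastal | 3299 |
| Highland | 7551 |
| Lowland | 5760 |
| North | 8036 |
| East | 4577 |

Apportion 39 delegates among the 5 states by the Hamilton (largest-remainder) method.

Coastal=4; Highland=10; Lowland=8; North=11; East=6

Total 29223; standard divisor 29223/39 ≈ 749.308.
Standard quotas: Coastal 4.4027, Highland 10.0773, Lowland 7.6871, North 10.7246, East 6.1083.
Lower quotas: Coastal 4, Highland 10, Lowland 7, North 10, East 6 (sum 37, leaving 2 seats).
Remainders in descending order: North 0.7246, Lowland 0.6871, Coastal 0.4027, East 0.1083, Highland 0.0773.
The surplus seats go to North, Lowland.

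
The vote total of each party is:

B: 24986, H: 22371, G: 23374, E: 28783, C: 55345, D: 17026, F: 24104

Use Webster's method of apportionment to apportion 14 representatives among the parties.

Standard divisor 195989/14 ≈ 13999.214; standard quotas: B 1.785, H 1.598, G 1.670, E 2.056, C 3.953, D 1.216, F 1.722.
Rounding to the nearest integer gives 2, 2, 2, 2, 4, 1, 2 = 15 seats, so the divisor must be adjusted.
With modified divisor 15200: modified quotas B 1.644, H 1.472, G 1.538, E 1.894, C 3.641, D 1.120, F 1.586.
Rounding to the nearest integer: B 2, H 1, G 2, E 2, C 4, D 1, F 2 (total 14).

B 2, H 1, G 2, E 2, C 4, D 1, F 2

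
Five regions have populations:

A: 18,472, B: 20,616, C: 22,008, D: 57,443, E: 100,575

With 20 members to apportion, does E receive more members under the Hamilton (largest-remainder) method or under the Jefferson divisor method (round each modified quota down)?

Jefferson

Hamilton: A 2, B 2, C 2, D 5, E 9.
Jefferson: A 1, B 2, C 2, D 5, E 10.
E gets 9 under Hamilton and 10 under Jefferson.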